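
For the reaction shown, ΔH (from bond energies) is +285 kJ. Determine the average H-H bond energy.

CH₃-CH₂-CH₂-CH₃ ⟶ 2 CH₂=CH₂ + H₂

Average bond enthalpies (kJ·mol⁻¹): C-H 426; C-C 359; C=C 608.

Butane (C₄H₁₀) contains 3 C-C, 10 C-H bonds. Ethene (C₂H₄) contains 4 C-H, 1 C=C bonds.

D(H-H) ≈ 428 kJ/mol

Let D be the H-H bond energy.
Σ(broken) = 3×359 + 10×426 = 5337
Σ(formed) = 8×426 + 2×608 + 1×D = 4624 + D
ΔH = Σ(broken) − Σ(formed) = (5337) − (4624 + D) = +713 − D
Setting this equal to +285 kJ gives D = 428 kJ/mol.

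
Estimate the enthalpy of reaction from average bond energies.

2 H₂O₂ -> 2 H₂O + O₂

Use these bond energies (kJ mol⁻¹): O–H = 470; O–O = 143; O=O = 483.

Bonds broken (reactants):
  O–H: 4 × 470 = 1880
  O–O: 2 × 143 = 286
  Σ(broken) = 2166 kJ
Bonds formed (products):
  O–H: 4 × 470 = 1880
  O=O: 1 × 483 = 483
  Σ(formed) = 2363 kJ
ΔH = Σ(broken) − Σ(formed) = 2166 − 2363 = −197 kJ

ΔH ≈ −197 kJ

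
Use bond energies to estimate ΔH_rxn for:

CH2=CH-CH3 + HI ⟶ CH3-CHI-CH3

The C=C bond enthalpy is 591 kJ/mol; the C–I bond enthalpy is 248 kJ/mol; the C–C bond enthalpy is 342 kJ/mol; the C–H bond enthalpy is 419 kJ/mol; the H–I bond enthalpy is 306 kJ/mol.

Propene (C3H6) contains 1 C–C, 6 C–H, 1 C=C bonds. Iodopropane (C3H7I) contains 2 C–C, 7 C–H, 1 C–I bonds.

Bonds broken (reactants):
  C–C: 1 × 342 = 342
  C–H: 6 × 419 = 2514
  C=C: 1 × 591 = 591
  H–I: 1 × 306 = 306
  Σ(broken) = 3753 kJ
Bonds formed (products):
  C–C: 2 × 342 = 684
  C–H: 7 × 419 = 2933
  C–I: 1 × 248 = 248
  Σ(formed) = 3865 kJ
ΔH = Σ(broken) − Σ(formed) = 3753 − 3865 = −112 kJ

ΔH ≈ −112 kJ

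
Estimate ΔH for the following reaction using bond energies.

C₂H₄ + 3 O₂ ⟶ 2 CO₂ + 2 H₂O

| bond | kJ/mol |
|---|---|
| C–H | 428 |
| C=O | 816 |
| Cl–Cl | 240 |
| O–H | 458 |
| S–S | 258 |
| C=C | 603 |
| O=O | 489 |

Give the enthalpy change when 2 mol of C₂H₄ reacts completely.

ΔH = −2628 kJ

Bonds broken (reactants):
  C–H: 4 × 428 = 1712
  C=C: 1 × 603 = 603
  O=O: 3 × 489 = 1467
  Σ(broken) = 3782 kJ
Bonds formed (products):
  C=O: 4 × 816 = 3264
  O–H: 4 × 458 = 1832
  Σ(formed) = 5096 kJ
ΔH = Σ(broken) − Σ(formed) = 3782 − 5096 = −1314 kJ
For 2× the reaction as written: 2 × (−1314) = −2628 kJ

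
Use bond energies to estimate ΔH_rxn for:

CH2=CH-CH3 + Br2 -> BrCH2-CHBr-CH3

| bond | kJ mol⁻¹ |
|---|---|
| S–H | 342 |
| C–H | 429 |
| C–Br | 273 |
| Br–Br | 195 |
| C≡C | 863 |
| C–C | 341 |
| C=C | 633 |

Bonds broken (reactants):
  Br–Br: 1 × 195 = 195
  C–C: 1 × 341 = 341
  C–H: 6 × 429 = 2574
  C=C: 1 × 633 = 633
  Σ(broken) = 3743 kJ
Bonds formed (products):
  C–Br: 2 × 273 = 546
  C–C: 2 × 341 = 682
  C–H: 6 × 429 = 2574
  Σ(formed) = 3802 kJ
ΔH = Σ(broken) − Σ(formed) = 3743 − 3802 = −59 kJ

ΔH ≈ −59 kJ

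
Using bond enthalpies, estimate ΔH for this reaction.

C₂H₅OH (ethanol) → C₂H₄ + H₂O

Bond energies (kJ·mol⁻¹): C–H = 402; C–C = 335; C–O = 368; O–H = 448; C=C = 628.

Bonds broken (reactants):
  C–C: 1 × 335 = 335
  C–H: 5 × 402 = 2010
  C–O: 1 × 368 = 368
  O–H: 1 × 448 = 448
  Σ(broken) = 3161 kJ
Bonds formed (products):
  C–H: 4 × 402 = 1608
  C=C: 1 × 628 = 628
  O–H: 2 × 448 = 896
  Σ(formed) = 3132 kJ
ΔH = Σ(broken) − Σ(formed) = 3161 − 3132 = +29 kJ

ΔH ≈ +29 kJ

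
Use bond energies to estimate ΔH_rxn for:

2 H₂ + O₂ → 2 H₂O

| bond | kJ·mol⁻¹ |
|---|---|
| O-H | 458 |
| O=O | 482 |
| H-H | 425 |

Bonds broken (reactants):
  H-H: 2 × 425 = 850
  O=O: 1 × 482 = 482
  Σ(broken) = 1332 kJ
Bonds formed (products):
  O-H: 4 × 458 = 1832
  Σ(formed) = 1832 kJ
ΔH = Σ(broken) − Σ(formed) = 1332 − 1832 = −500 kJ

ΔH ≈ −500 kJ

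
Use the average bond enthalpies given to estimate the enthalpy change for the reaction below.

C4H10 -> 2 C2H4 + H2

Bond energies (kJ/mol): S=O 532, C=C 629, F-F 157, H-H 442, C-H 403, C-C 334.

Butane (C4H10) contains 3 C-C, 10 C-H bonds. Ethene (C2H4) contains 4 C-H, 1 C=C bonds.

Bonds broken (reactants):
  C-C: 3 × 334 = 1002
  C-H: 10 × 403 = 4030
  Σ(broken) = 5032 kJ
Bonds formed (products):
  C-H: 8 × 403 = 3224
  C=C: 2 × 629 = 1258
  H-H: 1 × 442 = 442
  Σ(formed) = 4924 kJ
ΔH = Σ(broken) − Σ(formed) = 5032 − 4924 = +108 kJ

ΔH ≈ +108 kJ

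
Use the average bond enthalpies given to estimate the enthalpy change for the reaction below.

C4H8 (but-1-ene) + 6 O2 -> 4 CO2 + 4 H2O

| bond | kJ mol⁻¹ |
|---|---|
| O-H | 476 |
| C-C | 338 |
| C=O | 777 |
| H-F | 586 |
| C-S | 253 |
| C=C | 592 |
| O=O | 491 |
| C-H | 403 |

ΔH ≈ −2586 kJ

Bonds broken (reactants):
  C-C: 2 × 338 = 676
  C-H: 8 × 403 = 3224
  C=C: 1 × 592 = 592
  O=O: 6 × 491 = 2946
  Σ(broken) = 7438 kJ
Bonds formed (products):
  C=O: 8 × 777 = 6216
  O-H: 8 × 476 = 3808
  Σ(formed) = 10024 kJ
ΔH = Σ(broken) − Σ(formed) = 7438 − 10024 = −2586 kJ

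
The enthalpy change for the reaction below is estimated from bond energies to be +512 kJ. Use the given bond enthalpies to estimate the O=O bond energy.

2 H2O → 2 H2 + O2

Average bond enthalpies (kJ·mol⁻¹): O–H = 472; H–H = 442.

Let D be the O=O bond energy.
Σ(broken) = 4×472 = 1888
Σ(formed) = 2×442 + 1×D = 884 + D
ΔH = Σ(broken) − Σ(formed) = (1888) − (884 + D) = +1004 − D
Setting this equal to +512 kJ gives D = 492 kJ/mol.

D(O=O) ≈ 492 kJ/mol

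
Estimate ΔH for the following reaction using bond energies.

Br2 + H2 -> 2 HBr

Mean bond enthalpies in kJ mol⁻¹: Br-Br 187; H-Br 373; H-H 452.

ΔH ≈ −107 kJ

Bonds broken (reactants):
  Br-Br: 1 × 187 = 187
  H-H: 1 × 452 = 452
  Σ(broken) = 639 kJ
Bonds formed (products):
  H-Br: 2 × 373 = 746
  Σ(formed) = 746 kJ
ΔH = Σ(broken) − Σ(formed) = 639 − 746 = −107 kJ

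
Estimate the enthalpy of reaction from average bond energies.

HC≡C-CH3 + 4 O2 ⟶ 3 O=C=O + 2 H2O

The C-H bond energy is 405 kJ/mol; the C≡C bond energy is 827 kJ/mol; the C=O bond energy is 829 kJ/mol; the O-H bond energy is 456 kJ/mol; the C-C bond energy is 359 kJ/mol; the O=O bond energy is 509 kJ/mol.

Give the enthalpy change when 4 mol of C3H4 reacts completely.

ΔH = −7824 kJ

Bonds broken (reactants):
  C≡C: 1 × 827 = 827
  C-C: 1 × 359 = 359
  C-H: 4 × 405 = 1620
  O=O: 4 × 509 = 2036
  Σ(broken) = 4842 kJ
Bonds formed (products):
  C=O: 6 × 829 = 4974
  O-H: 4 × 456 = 1824
  Σ(formed) = 6798 kJ
ΔH = Σ(broken) − Σ(formed) = 4842 − 6798 = −1956 kJ
For 4× the reaction as written: 4 × (−1956) = −7824 kJ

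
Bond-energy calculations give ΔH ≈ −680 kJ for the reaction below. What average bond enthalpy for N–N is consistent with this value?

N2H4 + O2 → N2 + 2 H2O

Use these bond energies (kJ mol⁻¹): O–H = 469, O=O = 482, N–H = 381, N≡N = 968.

D(N–N) ≈ 158 kJ/mol

Let D be the N–N bond energy.
Σ(broken) = 4×381 + 1×D + 1×482 = 2006 + D
Σ(formed) = 1×968 + 4×469 = 2844
ΔH = Σ(broken) − Σ(formed) = (2006 + D) − (2844) = −838 + D
Setting this equal to −680 kJ gives D = 158 kJ/mol.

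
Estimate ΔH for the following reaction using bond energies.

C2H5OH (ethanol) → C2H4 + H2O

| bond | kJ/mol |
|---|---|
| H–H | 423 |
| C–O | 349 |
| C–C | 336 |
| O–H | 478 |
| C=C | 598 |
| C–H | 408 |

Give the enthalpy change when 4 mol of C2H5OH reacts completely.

Bonds broken (reactants):
  C–C: 1 × 336 = 336
  C–H: 5 × 408 = 2040
  C–O: 1 × 349 = 349
  O–H: 1 × 478 = 478
  Σ(broken) = 3203 kJ
Bonds formed (products):
  C–H: 4 × 408 = 1632
  C=C: 1 × 598 = 598
  O–H: 2 × 478 = 956
  Σ(formed) = 3186 kJ
ΔH = Σ(broken) − Σ(formed) = 3203 − 3186 = +17 kJ
For 4× the reaction as written: 4 × (+17) = +68 kJ

ΔH = +68 kJ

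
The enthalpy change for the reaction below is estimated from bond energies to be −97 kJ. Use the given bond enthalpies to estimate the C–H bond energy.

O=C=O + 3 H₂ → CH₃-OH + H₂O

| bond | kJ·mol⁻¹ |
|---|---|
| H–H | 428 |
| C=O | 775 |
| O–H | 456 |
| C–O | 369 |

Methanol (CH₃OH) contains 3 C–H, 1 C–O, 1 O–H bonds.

D(C–H) ≈ 398 kJ/mol

Let D be the C–H bond energy.
Σ(broken) = 2×775 + 3×428 = 2834
Σ(formed) = 3×D + 1×369 + 3×456 = 1737 + 3D
ΔH = Σ(broken) − Σ(formed) = (2834) − (1737 + 3D) = +1097 − 3D
Setting this equal to −97 kJ gives 3D = 1194, so D = 398 kJ/mol.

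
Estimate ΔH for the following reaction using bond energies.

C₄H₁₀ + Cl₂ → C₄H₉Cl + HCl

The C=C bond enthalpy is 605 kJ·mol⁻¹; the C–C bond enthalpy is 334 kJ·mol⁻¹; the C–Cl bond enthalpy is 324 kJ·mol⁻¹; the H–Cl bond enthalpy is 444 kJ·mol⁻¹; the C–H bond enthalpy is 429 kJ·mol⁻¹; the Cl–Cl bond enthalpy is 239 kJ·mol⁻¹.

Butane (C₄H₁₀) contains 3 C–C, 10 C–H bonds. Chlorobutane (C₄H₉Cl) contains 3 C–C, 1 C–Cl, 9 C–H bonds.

ΔH ≈ −100 kJ

Bonds broken (reactants):
  C–C: 3 × 334 = 1002
  C–H: 10 × 429 = 4290
  Cl–Cl: 1 × 239 = 239
  Σ(broken) = 5531 kJ
Bonds formed (products):
  C–C: 3 × 334 = 1002
  C–Cl: 1 × 324 = 324
  C–H: 9 × 429 = 3861
  H–Cl: 1 × 444 = 444
  Σ(formed) = 5631 kJ
ΔH = Σ(broken) − Σ(formed) = 5531 − 5631 = −100 kJ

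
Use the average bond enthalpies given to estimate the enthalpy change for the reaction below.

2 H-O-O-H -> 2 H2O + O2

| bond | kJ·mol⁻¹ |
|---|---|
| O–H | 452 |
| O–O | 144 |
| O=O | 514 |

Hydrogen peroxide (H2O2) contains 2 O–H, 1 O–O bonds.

Bonds broken (reactants):
  O–H: 4 × 452 = 1808
  O–O: 2 × 144 = 288
  Σ(broken) = 2096 kJ
Bonds formed (products):
  O–H: 4 × 452 = 1808
  O=O: 1 × 514 = 514
  Σ(formed) = 2322 kJ
ΔH = Σ(broken) − Σ(formed) = 2096 − 2322 = −226 kJ

ΔH ≈ −226 kJ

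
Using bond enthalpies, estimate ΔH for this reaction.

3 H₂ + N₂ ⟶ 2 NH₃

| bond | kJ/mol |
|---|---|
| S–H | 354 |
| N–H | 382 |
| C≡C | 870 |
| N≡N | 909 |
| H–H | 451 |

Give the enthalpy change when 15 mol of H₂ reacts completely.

ΔH = −150 kJ

Bonds broken (reactants):
  H–H: 3 × 451 = 1353
  N≡N: 1 × 909 = 909
  Σ(broken) = 2262 kJ
Bonds formed (products):
  N–H: 6 × 382 = 2292
  Σ(formed) = 2292 kJ
ΔH = Σ(broken) − Σ(formed) = 2262 − 2292 = −30 kJ
For 5× the reaction as written: 5 × (−30) = −150 kJ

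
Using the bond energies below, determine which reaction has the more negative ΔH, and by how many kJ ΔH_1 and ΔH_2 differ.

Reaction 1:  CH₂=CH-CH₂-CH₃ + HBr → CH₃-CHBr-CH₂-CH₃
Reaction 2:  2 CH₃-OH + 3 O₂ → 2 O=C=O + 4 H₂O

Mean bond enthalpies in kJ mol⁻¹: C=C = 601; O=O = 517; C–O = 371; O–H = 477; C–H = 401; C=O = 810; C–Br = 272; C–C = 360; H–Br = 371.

Reaction 2, by 1342 kJ

Reaction 1:
  Bonds broken (reactants):
    C–C: 2 × 360 = 720
    C–H: 8 × 401 = 3208
    C=C: 1 × 601 = 601
    H–Br: 1 × 371 = 371
    Σ(broken) = 4900 kJ
  Bonds formed (products):
    C–Br: 1 × 272 = 272
    C–C: 3 × 360 = 1080
    C–H: 9 × 401 = 3609
    Σ(formed) = 4961 kJ
  ΔH_1 = 4900 − 4961 = −61 kJ
Reaction 2:
  Bonds broken (reactants):
    C–H: 6 × 401 = 2406
    C–O: 2 × 371 = 742
    O–H: 2 × 477 = 954
    O=O: 3 × 517 = 1551
    Σ(broken) = 5653 kJ
  Bonds formed (products):
    C=O: 4 × 810 = 3240
    O–H: 8 × 477 = 3816
    Σ(formed) = 7056 kJ
  ΔH_2 = 5653 − 7056 = −1403 kJ
ΔH_1 − ΔH_2 = +1342 kJ, so reaction 2 has the more negative ΔH; |ΔH_1 − ΔH_2| = 1342 kJ.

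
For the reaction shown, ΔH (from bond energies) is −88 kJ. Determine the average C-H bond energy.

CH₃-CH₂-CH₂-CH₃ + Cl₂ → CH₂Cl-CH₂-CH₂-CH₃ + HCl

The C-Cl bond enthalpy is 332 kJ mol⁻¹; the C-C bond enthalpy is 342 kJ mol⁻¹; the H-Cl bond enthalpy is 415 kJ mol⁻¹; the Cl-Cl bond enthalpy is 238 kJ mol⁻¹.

Let D be the C-H bond energy.
Σ(broken) = 3×342 + 10×D + 1×238 = 1264 + 10D
Σ(formed) = 3×342 + 1×332 + 9×D + 1×415 = 1773 + 9D
ΔH = Σ(broken) − Σ(formed) = (1264 + 10D) − (1773 + 9D) = −509 + D
Setting this equal to −88 kJ gives D = 421 kJ/mol.

D(C-H) ≈ 421 kJ/mol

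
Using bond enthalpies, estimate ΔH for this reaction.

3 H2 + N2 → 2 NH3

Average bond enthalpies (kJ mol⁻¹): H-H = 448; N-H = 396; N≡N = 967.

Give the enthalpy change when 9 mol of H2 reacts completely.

ΔH = −195 kJ

Bonds broken (reactants):
  H-H: 3 × 448 = 1344
  N≡N: 1 × 967 = 967
  Σ(broken) = 2311 kJ
Bonds formed (products):
  N-H: 6 × 396 = 2376
  Σ(formed) = 2376 kJ
ΔH = Σ(broken) − Σ(formed) = 2311 − 2376 = −65 kJ
For 3× the reaction as written: 3 × (−65) = −195 kJ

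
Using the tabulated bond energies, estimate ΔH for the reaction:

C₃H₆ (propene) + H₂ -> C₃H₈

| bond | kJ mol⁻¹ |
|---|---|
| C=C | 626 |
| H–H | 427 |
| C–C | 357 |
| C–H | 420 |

ΔH ≈ −144 kJ

Bonds broken (reactants):
  C–C: 1 × 357 = 357
  C–H: 6 × 420 = 2520
  C=C: 1 × 626 = 626
  H–H: 1 × 427 = 427
  Σ(broken) = 3930 kJ
Bonds formed (products):
  C–C: 2 × 357 = 714
  C–H: 8 × 420 = 3360
  Σ(formed) = 4074 kJ
ΔH = Σ(broken) − Σ(formed) = 3930 − 4074 = −144 kJ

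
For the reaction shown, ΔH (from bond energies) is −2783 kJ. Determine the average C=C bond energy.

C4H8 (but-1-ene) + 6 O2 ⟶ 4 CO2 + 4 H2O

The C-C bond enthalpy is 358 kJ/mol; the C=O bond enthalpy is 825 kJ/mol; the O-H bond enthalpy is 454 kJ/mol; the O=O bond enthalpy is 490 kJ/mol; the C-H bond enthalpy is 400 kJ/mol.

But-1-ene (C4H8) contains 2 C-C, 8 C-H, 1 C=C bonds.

Let D be the C=C bond energy.
Σ(broken) = 2×358 + 8×400 + 1×D + 6×490 = 6856 + D
Σ(formed) = 8×825 + 8×454 = 10232
ΔH = Σ(broken) − Σ(formed) = (6856 + D) − (10232) = −3376 + D
Setting this equal to −2783 kJ gives D = 593 kJ/mol.

D(C=C) ≈ 593 kJ/mol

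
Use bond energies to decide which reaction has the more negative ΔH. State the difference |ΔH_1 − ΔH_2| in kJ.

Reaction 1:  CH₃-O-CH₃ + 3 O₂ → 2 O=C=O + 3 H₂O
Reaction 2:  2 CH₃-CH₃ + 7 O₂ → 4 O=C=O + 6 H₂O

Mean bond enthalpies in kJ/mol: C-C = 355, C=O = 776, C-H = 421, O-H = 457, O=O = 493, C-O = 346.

Reaction 1:
  Bonds broken (reactants):
    C-H: 6 × 421 = 2526
    C-O: 2 × 346 = 692
    O=O: 3 × 493 = 1479
    Σ(broken) = 4697 kJ
  Bonds formed (products):
    C=O: 4 × 776 = 3104
    O-H: 6 × 457 = 2742
    Σ(formed) = 5846 kJ
  ΔH_1 = 4697 − 5846 = −1149 kJ
Reaction 2:
  Bonds broken (reactants):
    C-C: 2 × 355 = 710
    C-H: 12 × 421 = 5052
    O=O: 7 × 493 = 3451
    Σ(broken) = 9213 kJ
  Bonds formed (products):
    C=O: 8 × 776 = 6208
    O-H: 12 × 457 = 5484
    Σ(formed) = 11692 kJ
  ΔH_2 = 9213 − 11692 = −2479 kJ
ΔH_1 − ΔH_2 = +1330 kJ, so reaction 2 has the more negative ΔH; |ΔH_1 − ΔH_2| = 1330 kJ.

Reaction 2, by 1330 kJ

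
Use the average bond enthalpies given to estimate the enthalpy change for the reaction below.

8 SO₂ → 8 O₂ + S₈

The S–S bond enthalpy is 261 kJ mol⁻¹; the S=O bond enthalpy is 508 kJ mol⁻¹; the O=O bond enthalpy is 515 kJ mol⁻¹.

Bonds broken (reactants):
  S=O: 16 × 508 = 8128
  Σ(broken) = 8128 kJ
Bonds formed (products):
  O=O: 8 × 515 = 4120
  S–S: 8 × 261 = 2088
  Σ(formed) = 6208 kJ
ΔH = Σ(broken) − Σ(formed) = 8128 − 6208 = +1920 kJ

ΔH ≈ +1920 kJ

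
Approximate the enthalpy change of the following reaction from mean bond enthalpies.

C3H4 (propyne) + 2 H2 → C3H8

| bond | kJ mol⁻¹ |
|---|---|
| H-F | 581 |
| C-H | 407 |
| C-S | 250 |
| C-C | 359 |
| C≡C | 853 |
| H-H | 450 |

ΔH ≈ −234 kJ

Bonds broken (reactants):
  C≡C: 1 × 853 = 853
  C-C: 1 × 359 = 359
  C-H: 4 × 407 = 1628
  H-H: 2 × 450 = 900
  Σ(broken) = 3740 kJ
Bonds formed (products):
  C-C: 2 × 359 = 718
  C-H: 8 × 407 = 3256
  Σ(formed) = 3974 kJ
ΔH = Σ(broken) − Σ(formed) = 3740 − 3974 = −234 kJ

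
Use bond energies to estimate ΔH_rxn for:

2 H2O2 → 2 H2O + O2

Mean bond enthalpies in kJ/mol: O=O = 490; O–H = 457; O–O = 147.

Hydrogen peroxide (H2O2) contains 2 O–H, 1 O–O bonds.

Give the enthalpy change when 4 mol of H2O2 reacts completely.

ΔH = −392 kJ

Bonds broken (reactants):
  O–H: 4 × 457 = 1828
  O–O: 2 × 147 = 294
  Σ(broken) = 2122 kJ
Bonds formed (products):
  O–H: 4 × 457 = 1828
  O=O: 1 × 490 = 490
  Σ(formed) = 2318 kJ
ΔH = Σ(broken) − Σ(formed) = 2122 − 2318 = −196 kJ
For 2× the reaction as written: 2 × (−196) = −392 kJ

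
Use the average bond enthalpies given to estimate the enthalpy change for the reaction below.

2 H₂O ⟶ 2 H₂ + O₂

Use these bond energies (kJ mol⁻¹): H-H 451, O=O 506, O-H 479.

ΔH ≈ +508 kJ

Bonds broken (reactants):
  O-H: 4 × 479 = 1916
  Σ(broken) = 1916 kJ
Bonds formed (products):
  H-H: 2 × 451 = 902
  O=O: 1 × 506 = 506
  Σ(formed) = 1408 kJ
ΔH = Σ(broken) − Σ(formed) = 1916 − 1408 = +508 kJ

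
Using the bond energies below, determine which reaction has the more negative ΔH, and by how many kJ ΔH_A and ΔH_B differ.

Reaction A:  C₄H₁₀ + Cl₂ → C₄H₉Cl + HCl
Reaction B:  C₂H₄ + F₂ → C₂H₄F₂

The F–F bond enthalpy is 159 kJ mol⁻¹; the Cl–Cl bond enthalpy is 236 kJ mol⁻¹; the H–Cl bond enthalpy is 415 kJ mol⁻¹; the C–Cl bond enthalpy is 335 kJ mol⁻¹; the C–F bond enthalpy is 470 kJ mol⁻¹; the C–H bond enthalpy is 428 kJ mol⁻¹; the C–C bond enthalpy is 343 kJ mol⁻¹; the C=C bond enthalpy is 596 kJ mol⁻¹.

Reaction B, by 442 kJ

Reaction A:
  Bonds broken (reactants):
    C–C: 3 × 343 = 1029
    C–H: 10 × 428 = 4280
    Cl–Cl: 1 × 236 = 236
    Σ(broken) = 5545 kJ
  Bonds formed (products):
    C–C: 3 × 343 = 1029
    C–Cl: 1 × 335 = 335
    C–H: 9 × 428 = 3852
    H–Cl: 1 × 415 = 415
    Σ(formed) = 5631 kJ
  ΔH_A = 5545 − 5631 = −86 kJ
Reaction B:
  Bonds broken (reactants):
    C–H: 4 × 428 = 1712
    C=C: 1 × 596 = 596
    F–F: 1 × 159 = 159
    Σ(broken) = 2467 kJ
  Bonds formed (products):
    C–C: 1 × 343 = 343
    C–F: 2 × 470 = 940
    C–H: 4 × 428 = 1712
    Σ(formed) = 2995 kJ
  ΔH_B = 2467 − 2995 = −528 kJ
ΔH_A − ΔH_B = +442 kJ, so reaction B has the more negative ΔH; |ΔH_A − ΔH_B| = 442 kJ.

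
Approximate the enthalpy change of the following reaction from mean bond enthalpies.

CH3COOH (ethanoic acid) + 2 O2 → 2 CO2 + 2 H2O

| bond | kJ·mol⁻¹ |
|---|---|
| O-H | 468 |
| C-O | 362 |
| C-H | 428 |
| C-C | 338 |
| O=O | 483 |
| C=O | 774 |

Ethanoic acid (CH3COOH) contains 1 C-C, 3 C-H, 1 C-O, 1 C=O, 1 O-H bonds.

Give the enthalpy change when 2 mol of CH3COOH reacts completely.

ΔH = −1552 kJ

Bonds broken (reactants):
  C-C: 1 × 338 = 338
  C-H: 3 × 428 = 1284
  C-O: 1 × 362 = 362
  C=O: 1 × 774 = 774
  O-H: 1 × 468 = 468
  O=O: 2 × 483 = 966
  Σ(broken) = 4192 kJ
Bonds formed (products):
  C=O: 4 × 774 = 3096
  O-H: 4 × 468 = 1872
  Σ(formed) = 4968 kJ
ΔH = Σ(broken) − Σ(formed) = 4192 − 4968 = −776 kJ
For 2× the reaction as written: 2 × (−776) = −1552 kJ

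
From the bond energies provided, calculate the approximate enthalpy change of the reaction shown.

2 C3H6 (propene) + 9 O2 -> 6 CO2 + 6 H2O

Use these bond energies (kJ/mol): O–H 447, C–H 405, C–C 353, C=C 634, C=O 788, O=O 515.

Bonds broken (reactants):
  C–C: 2 × 353 = 706
  C–H: 12 × 405 = 4860
  C=C: 2 × 634 = 1268
  O=O: 9 × 515 = 4635
  Σ(broken) = 11469 kJ
Bonds formed (products):
  C=O: 12 × 788 = 9456
  O–H: 12 × 447 = 5364
  Σ(formed) = 14820 kJ
ΔH = Σ(broken) − Σ(formed) = 11469 − 14820 = −3351 kJ

ΔH ≈ −3351 kJ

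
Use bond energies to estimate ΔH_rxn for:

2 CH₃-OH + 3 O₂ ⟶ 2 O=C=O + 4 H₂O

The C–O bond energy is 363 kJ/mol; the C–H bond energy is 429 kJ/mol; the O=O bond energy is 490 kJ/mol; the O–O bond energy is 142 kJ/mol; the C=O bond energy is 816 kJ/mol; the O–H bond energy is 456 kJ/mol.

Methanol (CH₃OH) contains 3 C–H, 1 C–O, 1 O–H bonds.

ΔH ≈ −1230 kJ

Bonds broken (reactants):
  C–H: 6 × 429 = 2574
  C–O: 2 × 363 = 726
  O–H: 2 × 456 = 912
  O=O: 3 × 490 = 1470
  Σ(broken) = 5682 kJ
Bonds formed (products):
  C=O: 4 × 816 = 3264
  O–H: 8 × 456 = 3648
  Σ(formed) = 6912 kJ
ΔH = Σ(broken) − Σ(formed) = 5682 − 6912 = −1230 kJ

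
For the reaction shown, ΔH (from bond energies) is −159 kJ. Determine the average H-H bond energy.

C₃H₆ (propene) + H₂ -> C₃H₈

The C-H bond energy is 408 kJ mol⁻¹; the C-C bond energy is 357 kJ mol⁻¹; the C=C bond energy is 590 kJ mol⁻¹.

Let D be the H-H bond energy.
Σ(broken) = 1×357 + 6×408 + 1×590 + 1×D = 3395 + D
Σ(formed) = 2×357 + 8×408 = 3978
ΔH = Σ(broken) − Σ(formed) = (3395 + D) − (3978) = −583 + D
Setting this equal to −159 kJ gives D = 424 kJ/mol.

D(H-H) ≈ 424 kJ/mol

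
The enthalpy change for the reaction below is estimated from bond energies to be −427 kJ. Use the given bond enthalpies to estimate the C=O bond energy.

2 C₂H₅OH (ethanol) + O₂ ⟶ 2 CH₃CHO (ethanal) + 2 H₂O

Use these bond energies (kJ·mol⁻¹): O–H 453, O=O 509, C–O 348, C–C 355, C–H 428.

D(C=O) ≈ 791 kJ/mol

Let D be the C=O bond energy.
Σ(broken) = 2×355 + 10×428 + 2×348 + 2×453 + 1×509 = 7101
Σ(formed) = 2×355 + 8×428 + 2×D + 4×453 = 5946 + 2D
ΔH = Σ(broken) − Σ(formed) = (7101) − (5946 + 2D) = +1155 − 2D
Setting this equal to −427 kJ gives 2D = 1582, so D = 791 kJ/mol.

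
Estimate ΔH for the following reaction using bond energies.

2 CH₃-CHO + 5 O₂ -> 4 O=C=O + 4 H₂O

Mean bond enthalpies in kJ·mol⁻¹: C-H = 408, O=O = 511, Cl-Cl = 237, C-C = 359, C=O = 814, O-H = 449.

Bonds broken (reactants):
  C-C: 2 × 359 = 718
  C-H: 8 × 408 = 3264
  C=O: 2 × 814 = 1628
  O=O: 5 × 511 = 2555
  Σ(broken) = 8165 kJ
Bonds formed (products):
  C=O: 8 × 814 = 6512
  O-H: 8 × 449 = 3592
  Σ(formed) = 10104 kJ
ΔH = Σ(broken) − Σ(formed) = 8165 − 10104 = −1939 kJ

ΔH ≈ −1939 kJ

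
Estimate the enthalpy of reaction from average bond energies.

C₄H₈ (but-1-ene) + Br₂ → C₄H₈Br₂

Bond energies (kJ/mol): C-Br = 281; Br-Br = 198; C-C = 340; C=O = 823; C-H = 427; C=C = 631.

ΔH ≈ −73 kJ

Bonds broken (reactants):
  Br-Br: 1 × 198 = 198
  C-C: 2 × 340 = 680
  C-H: 8 × 427 = 3416
  C=C: 1 × 631 = 631
  Σ(broken) = 4925 kJ
Bonds formed (products):
  C-Br: 2 × 281 = 562
  C-C: 3 × 340 = 1020
  C-H: 8 × 427 = 3416
  Σ(formed) = 4998 kJ
ΔH = Σ(broken) − Σ(formed) = 4925 − 4998 = −73 kJ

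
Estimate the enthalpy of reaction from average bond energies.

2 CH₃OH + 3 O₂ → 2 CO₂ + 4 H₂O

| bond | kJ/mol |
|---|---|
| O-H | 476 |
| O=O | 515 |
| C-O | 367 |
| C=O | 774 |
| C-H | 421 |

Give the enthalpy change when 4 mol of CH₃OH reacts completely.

ΔH = −2294 kJ

Bonds broken (reactants):
  C-H: 6 × 421 = 2526
  C-O: 2 × 367 = 734
  O-H: 2 × 476 = 952
  O=O: 3 × 515 = 1545
  Σ(broken) = 5757 kJ
Bonds formed (products):
  C=O: 4 × 774 = 3096
  O-H: 8 × 476 = 3808
  Σ(formed) = 6904 kJ
ΔH = Σ(broken) − Σ(formed) = 5757 − 6904 = −1147 kJ
For 2× the reaction as written: 2 × (−1147) = −2294 kJ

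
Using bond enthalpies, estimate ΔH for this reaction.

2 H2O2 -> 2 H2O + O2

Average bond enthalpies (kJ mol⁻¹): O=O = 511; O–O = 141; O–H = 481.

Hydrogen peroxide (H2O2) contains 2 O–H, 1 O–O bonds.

Bonds broken (reactants):
  O–H: 4 × 481 = 1924
  O–O: 2 × 141 = 282
  Σ(broken) = 2206 kJ
Bonds formed (products):
  O–H: 4 × 481 = 1924
  O=O: 1 × 511 = 511
  Σ(formed) = 2435 kJ
ΔH = Σ(broken) − Σ(formed) = 2206 − 2435 = −229 kJ

ΔH ≈ −229 kJ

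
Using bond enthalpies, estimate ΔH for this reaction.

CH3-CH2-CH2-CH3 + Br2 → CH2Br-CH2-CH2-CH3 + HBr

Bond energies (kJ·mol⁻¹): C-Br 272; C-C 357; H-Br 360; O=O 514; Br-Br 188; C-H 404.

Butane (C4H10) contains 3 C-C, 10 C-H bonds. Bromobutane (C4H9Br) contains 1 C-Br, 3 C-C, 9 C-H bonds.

Bonds broken (reactants):
  Br-Br: 1 × 188 = 188
  C-C: 3 × 357 = 1071
  C-H: 10 × 404 = 4040
  Σ(broken) = 5299 kJ
Bonds formed (products):
  C-Br: 1 × 272 = 272
  C-C: 3 × 357 = 1071
  C-H: 9 × 404 = 3636
  H-Br: 1 × 360 = 360
  Σ(formed) = 5339 kJ
ΔH = Σ(broken) − Σ(formed) = 5299 − 5339 = −40 kJ

ΔH ≈ −40 kJ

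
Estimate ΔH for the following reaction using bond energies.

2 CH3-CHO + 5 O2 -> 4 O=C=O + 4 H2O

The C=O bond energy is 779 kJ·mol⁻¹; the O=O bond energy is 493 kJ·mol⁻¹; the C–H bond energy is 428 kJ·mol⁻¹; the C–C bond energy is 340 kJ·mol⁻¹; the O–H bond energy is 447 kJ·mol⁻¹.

Bonds broken (reactants):
  C–C: 2 × 340 = 680
  C–H: 8 × 428 = 3424
  C=O: 2 × 779 = 1558
  O=O: 5 × 493 = 2465
  Σ(broken) = 8127 kJ
Bonds formed (products):
  C=O: 8 × 779 = 6232
  O–H: 8 × 447 = 3576
  Σ(formed) = 9808 kJ
ΔH = Σ(broken) − Σ(formed) = 8127 − 9808 = −1681 kJ

ΔH ≈ −1681 kJ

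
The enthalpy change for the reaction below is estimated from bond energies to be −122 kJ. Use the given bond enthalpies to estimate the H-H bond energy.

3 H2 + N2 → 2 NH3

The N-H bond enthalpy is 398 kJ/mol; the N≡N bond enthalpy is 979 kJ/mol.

Let D be the H-H bond energy.
Σ(broken) = 3×D + 1×979 = 979 + 3D
Σ(formed) = 6×398 = 2388
ΔH = Σ(broken) − Σ(formed) = (979 + 3D) − (2388) = −1409 + 3D
Setting this equal to −122 kJ gives 3D = 1287, so D = 429 kJ/mol.

D(H-H) ≈ 429 kJ/mol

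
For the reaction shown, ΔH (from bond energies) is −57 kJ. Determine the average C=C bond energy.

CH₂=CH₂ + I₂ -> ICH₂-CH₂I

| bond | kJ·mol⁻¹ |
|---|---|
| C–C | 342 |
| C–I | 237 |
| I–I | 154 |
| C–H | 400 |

Let D be the C=C bond energy.
Σ(broken) = 4×400 + 1×D + 1×154 = 1754 + D
Σ(formed) = 1×342 + 4×400 + 2×237 = 2416
ΔH = Σ(broken) − Σ(formed) = (1754 + D) − (2416) = −662 + D
Setting this equal to −57 kJ gives D = 605 kJ/mol.

D(C=C) ≈ 605 kJ/mol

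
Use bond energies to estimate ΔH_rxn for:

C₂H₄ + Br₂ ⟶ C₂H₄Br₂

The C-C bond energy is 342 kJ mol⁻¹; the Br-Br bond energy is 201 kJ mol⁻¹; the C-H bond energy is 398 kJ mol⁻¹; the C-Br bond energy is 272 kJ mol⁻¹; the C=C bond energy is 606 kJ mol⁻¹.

Bonds broken (reactants):
  Br-Br: 1 × 201 = 201
  C-H: 4 × 398 = 1592
  C=C: 1 × 606 = 606
  Σ(broken) = 2399 kJ
Bonds formed (products):
  C-Br: 2 × 272 = 544
  C-C: 1 × 342 = 342
  C-H: 4 × 398 = 1592
  Σ(formed) = 2478 kJ
ΔH = Σ(broken) − Σ(formed) = 2399 − 2478 = −79 kJ

ΔH ≈ −79 kJ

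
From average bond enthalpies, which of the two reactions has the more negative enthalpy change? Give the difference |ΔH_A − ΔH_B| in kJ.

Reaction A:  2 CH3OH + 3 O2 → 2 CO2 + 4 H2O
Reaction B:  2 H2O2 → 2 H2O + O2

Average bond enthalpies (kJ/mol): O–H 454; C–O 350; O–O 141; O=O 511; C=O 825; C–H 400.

Reaction A, by 1162 kJ

Reaction A:
  Bonds broken (reactants):
    C–H: 6 × 400 = 2400
    C–O: 2 × 350 = 700
    O–H: 2 × 454 = 908
    O=O: 3 × 511 = 1533
    Σ(broken) = 5541 kJ
  Bonds formed (products):
    C=O: 4 × 825 = 3300
    O–H: 8 × 454 = 3632
    Σ(formed) = 6932 kJ
  ΔH_A = 5541 − 6932 = −1391 kJ
Reaction B:
  Bonds broken (reactants):
    O–H: 4 × 454 = 1816
    O–O: 2 × 141 = 282
    Σ(broken) = 2098 kJ
  Bonds formed (products):
    O–H: 4 × 454 = 1816
    O=O: 1 × 511 = 511
    Σ(formed) = 2327 kJ
  ΔH_B = 2098 − 2327 = −229 kJ
ΔH_A − ΔH_B = −1162 kJ, so reaction A has the more negative ΔH; |ΔH_A − ΔH_B| = 1162 kJ.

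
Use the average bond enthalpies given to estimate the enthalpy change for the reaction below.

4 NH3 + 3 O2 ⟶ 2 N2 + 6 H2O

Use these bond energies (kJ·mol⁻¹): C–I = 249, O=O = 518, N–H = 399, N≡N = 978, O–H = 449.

Bonds broken (reactants):
  N–H: 12 × 399 = 4788
  O=O: 3 × 518 = 1554
  Σ(broken) = 6342 kJ
Bonds formed (products):
  N≡N: 2 × 978 = 1956
  O–H: 12 × 449 = 5388
  Σ(formed) = 7344 kJ
ΔH = Σ(broken) − Σ(formed) = 6342 − 7344 = −1002 kJ

ΔH ≈ −1002 kJ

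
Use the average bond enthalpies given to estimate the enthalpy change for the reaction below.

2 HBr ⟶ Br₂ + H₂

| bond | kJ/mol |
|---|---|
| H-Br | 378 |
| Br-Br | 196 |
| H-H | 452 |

ΔH ≈ +108 kJ

Bonds broken (reactants):
  H-Br: 2 × 378 = 756
  Σ(broken) = 756 kJ
Bonds formed (products):
  Br-Br: 1 × 196 = 196
  H-H: 1 × 452 = 452
  Σ(formed) = 648 kJ
ΔH = Σ(broken) − Σ(formed) = 756 − 648 = +108 kJ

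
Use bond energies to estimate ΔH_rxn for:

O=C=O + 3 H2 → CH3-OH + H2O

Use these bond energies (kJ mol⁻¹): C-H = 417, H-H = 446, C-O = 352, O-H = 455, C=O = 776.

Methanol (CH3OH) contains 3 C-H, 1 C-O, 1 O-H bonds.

Bonds broken (reactants):
  C=O: 2 × 776 = 1552
  H-H: 3 × 446 = 1338
  Σ(broken) = 2890 kJ
Bonds formed (products):
  C-H: 3 × 417 = 1251
  C-O: 1 × 352 = 352
  O-H: 3 × 455 = 1365
  Σ(formed) = 2968 kJ
ΔH = Σ(broken) − Σ(formed) = 2890 − 2968 = −78 kJ

ΔH ≈ −78 kJ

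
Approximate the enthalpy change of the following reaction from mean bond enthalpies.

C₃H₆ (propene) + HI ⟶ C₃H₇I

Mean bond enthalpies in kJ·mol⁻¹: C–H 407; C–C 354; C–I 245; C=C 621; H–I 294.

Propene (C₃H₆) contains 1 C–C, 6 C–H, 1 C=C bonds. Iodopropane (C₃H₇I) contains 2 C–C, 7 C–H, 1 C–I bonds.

ΔH ≈ −91 kJ

Bonds broken (reactants):
  C–C: 1 × 354 = 354
  C–H: 6 × 407 = 2442
  C=C: 1 × 621 = 621
  H–I: 1 × 294 = 294
  Σ(broken) = 3711 kJ
Bonds formed (products):
  C–C: 2 × 354 = 708
  C–H: 7 × 407 = 2849
  C–I: 1 × 245 = 245
  Σ(formed) = 3802 kJ
ΔH = Σ(broken) − Σ(formed) = 3711 − 3802 = −91 kJ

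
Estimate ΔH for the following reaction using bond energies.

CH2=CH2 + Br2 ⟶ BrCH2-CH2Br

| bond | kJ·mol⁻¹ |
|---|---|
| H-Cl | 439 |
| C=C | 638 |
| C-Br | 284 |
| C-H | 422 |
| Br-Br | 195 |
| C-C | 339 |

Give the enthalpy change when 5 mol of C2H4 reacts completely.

ΔH = −370 kJ

Bonds broken (reactants):
  Br-Br: 1 × 195 = 195
  C-H: 4 × 422 = 1688
  C=C: 1 × 638 = 638
  Σ(broken) = 2521 kJ
Bonds formed (products):
  C-Br: 2 × 284 = 568
  C-C: 1 × 339 = 339
  C-H: 4 × 422 = 1688
  Σ(formed) = 2595 kJ
ΔH = Σ(broken) − Σ(formed) = 2521 − 2595 = −74 kJ
For 5× the reaction as written: 5 × (−74) = −370 kJ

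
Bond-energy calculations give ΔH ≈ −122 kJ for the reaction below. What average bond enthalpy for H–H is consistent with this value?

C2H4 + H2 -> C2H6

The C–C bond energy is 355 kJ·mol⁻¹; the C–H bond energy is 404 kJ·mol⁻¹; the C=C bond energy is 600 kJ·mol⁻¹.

D(H–H) ≈ 441 kJ/mol

Let D be the H–H bond energy.
Σ(broken) = 4×404 + 1×600 + 1×D = 2216 + D
Σ(formed) = 1×355 + 6×404 = 2779
ΔH = Σ(broken) − Σ(formed) = (2216 + D) − (2779) = −563 + D
Setting this equal to −122 kJ gives D = 441 kJ/mol.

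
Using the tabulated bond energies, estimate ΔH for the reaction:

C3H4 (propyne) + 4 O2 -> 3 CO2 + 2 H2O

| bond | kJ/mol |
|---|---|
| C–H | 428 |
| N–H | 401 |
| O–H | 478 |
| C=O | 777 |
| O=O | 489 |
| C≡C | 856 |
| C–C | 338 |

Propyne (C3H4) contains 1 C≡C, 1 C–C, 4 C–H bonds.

ΔH ≈ −1712 kJ

Bonds broken (reactants):
  C≡C: 1 × 856 = 856
  C–C: 1 × 338 = 338
  C–H: 4 × 428 = 1712
  O=O: 4 × 489 = 1956
  Σ(broken) = 4862 kJ
Bonds formed (products):
  C=O: 6 × 777 = 4662
  O–H: 4 × 478 = 1912
  Σ(formed) = 6574 kJ
ΔH = Σ(broken) − Σ(formed) = 4862 − 6574 = −1712 kJ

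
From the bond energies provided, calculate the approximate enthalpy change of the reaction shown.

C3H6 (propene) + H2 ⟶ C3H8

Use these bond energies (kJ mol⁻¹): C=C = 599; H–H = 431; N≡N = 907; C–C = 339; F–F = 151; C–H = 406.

Bonds broken (reactants):
  C–C: 1 × 339 = 339
  C–H: 6 × 406 = 2436
  C=C: 1 × 599 = 599
  H–H: 1 × 431 = 431
  Σ(broken) = 3805 kJ
Bonds formed (products):
  C–C: 2 × 339 = 678
  C–H: 8 × 406 = 3248
  Σ(formed) = 3926 kJ
ΔH = Σ(broken) − Σ(formed) = 3805 − 3926 = −121 kJ

ΔH ≈ −121 kJ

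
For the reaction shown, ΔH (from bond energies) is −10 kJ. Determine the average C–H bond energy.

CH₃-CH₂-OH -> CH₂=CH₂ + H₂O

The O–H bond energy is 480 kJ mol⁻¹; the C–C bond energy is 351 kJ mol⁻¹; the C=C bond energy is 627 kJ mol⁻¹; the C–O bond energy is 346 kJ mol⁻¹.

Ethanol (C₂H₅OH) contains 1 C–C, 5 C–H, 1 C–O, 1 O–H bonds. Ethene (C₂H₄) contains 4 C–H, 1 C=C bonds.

D(C–H) ≈ 400 kJ/mol

Let D be the C–H bond energy.
Σ(broken) = 1×351 + 5×D + 1×346 + 1×480 = 1177 + 5D
Σ(formed) = 4×D + 1×627 + 2×480 = 1587 + 4D
ΔH = Σ(broken) − Σ(formed) = (1177 + 5D) − (1587 + 4D) = −410 + D
Setting this equal to −10 kJ gives D = 400 kJ/mol.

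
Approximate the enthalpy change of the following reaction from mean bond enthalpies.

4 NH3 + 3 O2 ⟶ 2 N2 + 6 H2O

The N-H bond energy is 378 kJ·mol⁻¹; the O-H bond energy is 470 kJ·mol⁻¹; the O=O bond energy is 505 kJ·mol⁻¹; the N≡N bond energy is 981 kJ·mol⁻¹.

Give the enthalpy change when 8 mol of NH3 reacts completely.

ΔH = −3102 kJ

Bonds broken (reactants):
  N-H: 12 × 378 = 4536
  O=O: 3 × 505 = 1515
  Σ(broken) = 6051 kJ
Bonds formed (products):
  N≡N: 2 × 981 = 1962
  O-H: 12 × 470 = 5640
  Σ(formed) = 7602 kJ
ΔH = Σ(broken) − Σ(formed) = 6051 − 7602 = −1551 kJ
For 2× the reaction as written: 2 × (−1551) = −3102 kJ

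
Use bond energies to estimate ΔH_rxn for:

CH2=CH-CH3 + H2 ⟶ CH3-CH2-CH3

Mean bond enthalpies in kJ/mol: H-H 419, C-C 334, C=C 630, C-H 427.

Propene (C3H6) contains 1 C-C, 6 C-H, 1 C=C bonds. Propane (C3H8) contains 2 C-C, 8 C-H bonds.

ΔH ≈ −139 kJ

Bonds broken (reactants):
  C-C: 1 × 334 = 334
  C-H: 6 × 427 = 2562
  C=C: 1 × 630 = 630
  H-H: 1 × 419 = 419
  Σ(broken) = 3945 kJ
Bonds formed (products):
  C-C: 2 × 334 = 668
  C-H: 8 × 427 = 3416
  Σ(formed) = 4084 kJ
ΔH = Σ(broken) − Σ(formed) = 3945 − 4084 = −139 kJ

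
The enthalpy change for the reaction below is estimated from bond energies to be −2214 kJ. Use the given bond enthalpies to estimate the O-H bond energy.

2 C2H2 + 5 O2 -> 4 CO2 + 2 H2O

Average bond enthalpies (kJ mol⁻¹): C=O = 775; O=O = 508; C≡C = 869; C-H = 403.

D(O-H) ≈ 476 kJ/mol

Let D be the O-H bond energy.
Σ(broken) = 2×869 + 4×403 + 5×508 = 5890
Σ(formed) = 8×775 + 4×D = 6200 + 4D
ΔH = Σ(broken) − Σ(formed) = (5890) − (6200 + 4D) = −310 − 4D
Setting this equal to −2214 kJ gives 4D = 1904, so D = 476 kJ/mol.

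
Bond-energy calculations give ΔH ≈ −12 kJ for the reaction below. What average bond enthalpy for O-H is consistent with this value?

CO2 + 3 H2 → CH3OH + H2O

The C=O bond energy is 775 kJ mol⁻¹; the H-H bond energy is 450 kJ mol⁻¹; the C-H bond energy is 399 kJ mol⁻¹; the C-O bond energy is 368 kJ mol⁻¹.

Let D be the O-H bond energy.
Σ(broken) = 2×775 + 3×450 = 2900
Σ(formed) = 3×399 + 1×368 + 3×D = 1565 + 3D
ΔH = Σ(broken) − Σ(formed) = (2900) − (1565 + 3D) = +1335 − 3D
Setting this equal to −12 kJ gives 3D = 1347, so D = 449 kJ/mol.

D(O-H) ≈ 449 kJ/mol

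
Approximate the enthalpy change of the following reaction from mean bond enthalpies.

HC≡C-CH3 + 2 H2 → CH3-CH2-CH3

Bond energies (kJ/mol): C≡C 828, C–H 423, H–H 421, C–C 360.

ΔH ≈ −382 kJ

Bonds broken (reactants):
  C≡C: 1 × 828 = 828
  C–C: 1 × 360 = 360
  C–H: 4 × 423 = 1692
  H–H: 2 × 421 = 842
  Σ(broken) = 3722 kJ
Bonds formed (products):
  C–C: 2 × 360 = 720
  C–H: 8 × 423 = 3384
  Σ(formed) = 4104 kJ
ΔH = Σ(broken) − Σ(formed) = 3722 − 4104 = −382 kJ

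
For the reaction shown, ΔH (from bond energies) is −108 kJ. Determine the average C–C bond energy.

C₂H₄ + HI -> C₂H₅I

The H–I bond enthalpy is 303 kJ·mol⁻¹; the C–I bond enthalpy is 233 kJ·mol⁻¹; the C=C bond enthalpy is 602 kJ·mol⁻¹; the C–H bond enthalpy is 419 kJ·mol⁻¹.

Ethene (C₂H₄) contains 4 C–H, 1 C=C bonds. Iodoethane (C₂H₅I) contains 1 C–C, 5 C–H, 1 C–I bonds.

D(C–C) ≈ 361 kJ/mol

Let D be the C–C bond energy.
Σ(broken) = 4×419 + 1×602 + 1×303 = 2581
Σ(formed) = 1×D + 5×419 + 1×233 = 2328 + D
ΔH = Σ(broken) − Σ(formed) = (2581) − (2328 + D) = +253 − D
Setting this equal to −108 kJ gives D = 361 kJ/mol.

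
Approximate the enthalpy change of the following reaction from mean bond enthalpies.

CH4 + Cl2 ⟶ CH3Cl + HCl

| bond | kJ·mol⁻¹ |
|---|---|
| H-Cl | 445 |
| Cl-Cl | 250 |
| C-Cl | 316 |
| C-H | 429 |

Bonds broken (reactants):
  C-H: 4 × 429 = 1716
  Cl-Cl: 1 × 250 = 250
  Σ(broken) = 1966 kJ
Bonds formed (products):
  C-Cl: 1 × 316 = 316
  C-H: 3 × 429 = 1287
  H-Cl: 1 × 445 = 445
  Σ(formed) = 2048 kJ
ΔH = Σ(broken) − Σ(formed) = 1966 − 2048 = −82 kJ

ΔH ≈ −82 kJ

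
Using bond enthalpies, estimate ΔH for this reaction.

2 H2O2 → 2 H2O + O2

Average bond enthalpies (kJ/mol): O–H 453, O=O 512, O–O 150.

ΔH ≈ −212 kJ

Bonds broken (reactants):
  O–H: 4 × 453 = 1812
  O–O: 2 × 150 = 300
  Σ(broken) = 2112 kJ
Bonds formed (products):
  O–H: 4 × 453 = 1812
  O=O: 1 × 512 = 512
  Σ(formed) = 2324 kJ
ΔH = Σ(broken) − Σ(formed) = 2112 − 2324 = −212 kJ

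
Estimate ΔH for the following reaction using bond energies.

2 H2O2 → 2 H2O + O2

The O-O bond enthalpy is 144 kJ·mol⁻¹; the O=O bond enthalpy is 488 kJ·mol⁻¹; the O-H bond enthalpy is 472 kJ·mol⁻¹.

ΔH ≈ −200 kJ

Bonds broken (reactants):
  O-H: 4 × 472 = 1888
  O-O: 2 × 144 = 288
  Σ(broken) = 2176 kJ
Bonds formed (products):
  O-H: 4 × 472 = 1888
  O=O: 1 × 488 = 488
  Σ(formed) = 2376 kJ
ΔH = Σ(broken) − Σ(formed) = 2176 − 2376 = −200 kJ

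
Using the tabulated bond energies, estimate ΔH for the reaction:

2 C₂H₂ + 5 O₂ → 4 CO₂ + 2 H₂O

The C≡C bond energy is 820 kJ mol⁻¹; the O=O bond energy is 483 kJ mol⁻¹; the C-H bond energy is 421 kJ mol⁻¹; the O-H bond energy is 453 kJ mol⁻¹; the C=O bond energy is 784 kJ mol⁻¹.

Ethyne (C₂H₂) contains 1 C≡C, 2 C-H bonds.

Bonds broken (reactants):
  C≡C: 2 × 820 = 1640
  C-H: 4 × 421 = 1684
  O=O: 5 × 483 = 2415
  Σ(broken) = 5739 kJ
Bonds formed (products):
  C=O: 8 × 784 = 6272
  O-H: 4 × 453 = 1812
  Σ(formed) = 8084 kJ
ΔH = Σ(broken) − Σ(formed) = 5739 − 8084 = −2345 kJ

ΔH ≈ −2345 kJ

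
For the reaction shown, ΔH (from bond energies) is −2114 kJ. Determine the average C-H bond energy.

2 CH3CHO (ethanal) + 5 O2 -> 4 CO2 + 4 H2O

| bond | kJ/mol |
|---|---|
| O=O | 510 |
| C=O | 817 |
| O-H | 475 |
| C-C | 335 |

D(C-H) ≈ 421 kJ/mol

Let D be the C-H bond energy.
Σ(broken) = 2×335 + 8×D + 2×817 + 5×510 = 4854 + 8D
Σ(formed) = 8×817 + 8×475 = 10336
ΔH = Σ(broken) − Σ(formed) = (4854 + 8D) − (10336) = −5482 + 8D
Setting this equal to −2114 kJ gives 8D = 3368, so D = 421 kJ/mol.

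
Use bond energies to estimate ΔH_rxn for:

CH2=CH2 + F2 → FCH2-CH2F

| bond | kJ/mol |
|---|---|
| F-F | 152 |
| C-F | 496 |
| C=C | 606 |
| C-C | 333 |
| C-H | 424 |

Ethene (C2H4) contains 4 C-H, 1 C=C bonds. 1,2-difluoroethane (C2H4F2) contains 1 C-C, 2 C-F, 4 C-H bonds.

ΔH ≈ −567 kJ

Bonds broken (reactants):
  C-H: 4 × 424 = 1696
  C=C: 1 × 606 = 606
  F-F: 1 × 152 = 152
  Σ(broken) = 2454 kJ
Bonds formed (products):
  C-C: 1 × 333 = 333
  C-F: 2 × 496 = 992
  C-H: 4 × 424 = 1696
  Σ(formed) = 3021 kJ
ΔH = Σ(broken) − Σ(formed) = 2454 − 3021 = −567 kJ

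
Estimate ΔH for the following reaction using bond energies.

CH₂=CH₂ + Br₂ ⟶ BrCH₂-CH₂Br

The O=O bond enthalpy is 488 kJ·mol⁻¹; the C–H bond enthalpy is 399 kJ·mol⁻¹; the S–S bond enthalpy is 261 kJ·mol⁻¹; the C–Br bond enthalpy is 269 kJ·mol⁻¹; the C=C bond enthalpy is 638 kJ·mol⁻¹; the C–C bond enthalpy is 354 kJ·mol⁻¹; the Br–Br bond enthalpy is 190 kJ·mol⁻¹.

ΔH ≈ −64 kJ

Bonds broken (reactants):
  Br–Br: 1 × 190 = 190
  C–H: 4 × 399 = 1596
  C=C: 1 × 638 = 638
  Σ(broken) = 2424 kJ
Bonds formed (products):
  C–Br: 2 × 269 = 538
  C–C: 1 × 354 = 354
  C–H: 4 × 399 = 1596
  Σ(formed) = 2488 kJ
ΔH = Σ(broken) − Σ(formed) = 2424 − 2488 = −64 kJ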